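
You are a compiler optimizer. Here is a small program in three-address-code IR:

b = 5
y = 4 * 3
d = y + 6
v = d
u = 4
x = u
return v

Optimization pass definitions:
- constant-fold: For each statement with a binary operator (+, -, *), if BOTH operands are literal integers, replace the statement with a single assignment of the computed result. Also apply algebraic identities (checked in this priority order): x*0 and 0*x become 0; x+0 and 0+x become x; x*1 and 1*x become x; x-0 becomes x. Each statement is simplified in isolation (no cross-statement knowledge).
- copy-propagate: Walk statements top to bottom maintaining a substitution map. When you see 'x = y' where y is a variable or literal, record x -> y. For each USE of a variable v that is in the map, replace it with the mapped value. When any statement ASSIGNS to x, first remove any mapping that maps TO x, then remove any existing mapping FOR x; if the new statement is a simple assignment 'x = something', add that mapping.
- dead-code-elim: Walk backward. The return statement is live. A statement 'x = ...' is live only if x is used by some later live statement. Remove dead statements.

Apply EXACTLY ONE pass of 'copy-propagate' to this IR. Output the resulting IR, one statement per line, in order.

Answer: b = 5
y = 4 * 3
d = y + 6
v = d
u = 4
x = 4
return d

Derivation:
Applying copy-propagate statement-by-statement:
  [1] b = 5  (unchanged)
  [2] y = 4 * 3  (unchanged)
  [3] d = y + 6  (unchanged)
  [4] v = d  (unchanged)
  [5] u = 4  (unchanged)
  [6] x = u  -> x = 4
  [7] return v  -> return d
Result (7 stmts):
  b = 5
  y = 4 * 3
  d = y + 6
  v = d
  u = 4
  x = 4
  return d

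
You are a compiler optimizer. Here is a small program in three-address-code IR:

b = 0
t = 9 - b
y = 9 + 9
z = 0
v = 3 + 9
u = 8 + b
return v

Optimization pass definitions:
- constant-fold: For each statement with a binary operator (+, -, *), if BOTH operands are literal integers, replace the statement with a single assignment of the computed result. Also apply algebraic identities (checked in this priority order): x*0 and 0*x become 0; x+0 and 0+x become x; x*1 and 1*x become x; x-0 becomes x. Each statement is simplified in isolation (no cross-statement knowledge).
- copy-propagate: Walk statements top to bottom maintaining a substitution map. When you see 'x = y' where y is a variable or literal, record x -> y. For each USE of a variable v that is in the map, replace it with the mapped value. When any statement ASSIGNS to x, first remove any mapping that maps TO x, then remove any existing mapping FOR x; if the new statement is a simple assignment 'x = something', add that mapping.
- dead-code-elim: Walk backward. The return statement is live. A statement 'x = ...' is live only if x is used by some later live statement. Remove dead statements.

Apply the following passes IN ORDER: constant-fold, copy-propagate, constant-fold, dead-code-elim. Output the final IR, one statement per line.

Answer: return 12

Derivation:
Initial IR:
  b = 0
  t = 9 - b
  y = 9 + 9
  z = 0
  v = 3 + 9
  u = 8 + b
  return v
After constant-fold (7 stmts):
  b = 0
  t = 9 - b
  y = 18
  z = 0
  v = 12
  u = 8 + b
  return v
After copy-propagate (7 stmts):
  b = 0
  t = 9 - 0
  y = 18
  z = 0
  v = 12
  u = 8 + 0
  return 12
After constant-fold (7 stmts):
  b = 0
  t = 9
  y = 18
  z = 0
  v = 12
  u = 8
  return 12
After dead-code-elim (1 stmts):
  return 12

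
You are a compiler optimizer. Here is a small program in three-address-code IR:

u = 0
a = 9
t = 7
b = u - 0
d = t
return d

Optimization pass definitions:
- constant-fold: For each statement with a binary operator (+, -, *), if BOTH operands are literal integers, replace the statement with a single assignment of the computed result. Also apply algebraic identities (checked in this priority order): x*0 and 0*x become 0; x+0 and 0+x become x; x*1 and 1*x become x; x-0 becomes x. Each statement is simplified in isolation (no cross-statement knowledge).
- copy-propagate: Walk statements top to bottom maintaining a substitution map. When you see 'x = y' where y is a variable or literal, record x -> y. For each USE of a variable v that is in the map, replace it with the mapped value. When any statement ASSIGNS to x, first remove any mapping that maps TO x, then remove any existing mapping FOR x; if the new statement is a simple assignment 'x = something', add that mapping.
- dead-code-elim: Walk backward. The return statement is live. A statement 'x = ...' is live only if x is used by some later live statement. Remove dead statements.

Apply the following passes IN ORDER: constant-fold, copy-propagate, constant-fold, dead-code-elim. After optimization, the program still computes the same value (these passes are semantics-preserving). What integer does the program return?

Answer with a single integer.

Answer: 7

Derivation:
Initial IR:
  u = 0
  a = 9
  t = 7
  b = u - 0
  d = t
  return d
After constant-fold (6 stmts):
  u = 0
  a = 9
  t = 7
  b = u
  d = t
  return d
After copy-propagate (6 stmts):
  u = 0
  a = 9
  t = 7
  b = 0
  d = 7
  return 7
After constant-fold (6 stmts):
  u = 0
  a = 9
  t = 7
  b = 0
  d = 7
  return 7
After dead-code-elim (1 stmts):
  return 7
Evaluate:
  u = 0  =>  u = 0
  a = 9  =>  a = 9
  t = 7  =>  t = 7
  b = u - 0  =>  b = 0
  d = t  =>  d = 7
  return d = 7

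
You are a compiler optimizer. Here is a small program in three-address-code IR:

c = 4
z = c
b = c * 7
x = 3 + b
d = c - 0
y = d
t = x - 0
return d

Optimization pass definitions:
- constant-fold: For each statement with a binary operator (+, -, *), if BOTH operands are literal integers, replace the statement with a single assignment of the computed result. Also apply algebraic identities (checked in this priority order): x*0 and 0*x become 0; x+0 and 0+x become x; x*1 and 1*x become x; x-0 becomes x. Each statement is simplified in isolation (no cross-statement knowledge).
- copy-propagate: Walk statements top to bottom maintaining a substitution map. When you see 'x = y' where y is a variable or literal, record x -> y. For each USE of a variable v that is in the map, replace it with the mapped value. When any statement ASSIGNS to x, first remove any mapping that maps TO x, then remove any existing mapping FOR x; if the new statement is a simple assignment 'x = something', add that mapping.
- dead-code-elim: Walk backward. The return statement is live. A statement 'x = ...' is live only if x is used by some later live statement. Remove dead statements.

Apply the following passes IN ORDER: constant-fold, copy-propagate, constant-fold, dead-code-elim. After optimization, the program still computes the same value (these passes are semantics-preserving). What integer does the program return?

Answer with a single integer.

Answer: 4

Derivation:
Initial IR:
  c = 4
  z = c
  b = c * 7
  x = 3 + b
  d = c - 0
  y = d
  t = x - 0
  return d
After constant-fold (8 stmts):
  c = 4
  z = c
  b = c * 7
  x = 3 + b
  d = c
  y = d
  t = x
  return d
After copy-propagate (8 stmts):
  c = 4
  z = 4
  b = 4 * 7
  x = 3 + b
  d = 4
  y = 4
  t = x
  return 4
After constant-fold (8 stmts):
  c = 4
  z = 4
  b = 28
  x = 3 + b
  d = 4
  y = 4
  t = x
  return 4
After dead-code-elim (1 stmts):
  return 4
Evaluate:
  c = 4  =>  c = 4
  z = c  =>  z = 4
  b = c * 7  =>  b = 28
  x = 3 + b  =>  x = 31
  d = c - 0  =>  d = 4
  y = d  =>  y = 4
  t = x - 0  =>  t = 31
  return d = 4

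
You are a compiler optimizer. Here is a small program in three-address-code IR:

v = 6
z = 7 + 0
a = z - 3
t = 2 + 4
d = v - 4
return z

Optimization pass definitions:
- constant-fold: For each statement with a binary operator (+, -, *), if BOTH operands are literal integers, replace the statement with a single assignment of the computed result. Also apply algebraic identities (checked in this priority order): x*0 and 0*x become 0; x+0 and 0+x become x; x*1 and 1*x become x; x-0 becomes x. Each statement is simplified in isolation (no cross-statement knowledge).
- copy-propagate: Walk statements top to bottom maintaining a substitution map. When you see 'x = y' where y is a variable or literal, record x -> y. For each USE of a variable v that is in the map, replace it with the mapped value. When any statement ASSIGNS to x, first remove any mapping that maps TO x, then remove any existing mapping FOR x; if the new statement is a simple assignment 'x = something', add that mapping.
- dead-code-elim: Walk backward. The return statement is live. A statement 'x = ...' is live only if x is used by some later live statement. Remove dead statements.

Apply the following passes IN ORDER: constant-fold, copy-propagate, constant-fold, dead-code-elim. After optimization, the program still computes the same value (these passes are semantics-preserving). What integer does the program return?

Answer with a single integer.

Initial IR:
  v = 6
  z = 7 + 0
  a = z - 3
  t = 2 + 4
  d = v - 4
  return z
After constant-fold (6 stmts):
  v = 6
  z = 7
  a = z - 3
  t = 6
  d = v - 4
  return z
After copy-propagate (6 stmts):
  v = 6
  z = 7
  a = 7 - 3
  t = 6
  d = 6 - 4
  return 7
After constant-fold (6 stmts):
  v = 6
  z = 7
  a = 4
  t = 6
  d = 2
  return 7
After dead-code-elim (1 stmts):
  return 7
Evaluate:
  v = 6  =>  v = 6
  z = 7 + 0  =>  z = 7
  a = z - 3  =>  a = 4
  t = 2 + 4  =>  t = 6
  d = v - 4  =>  d = 2
  return z = 7

Answer: 7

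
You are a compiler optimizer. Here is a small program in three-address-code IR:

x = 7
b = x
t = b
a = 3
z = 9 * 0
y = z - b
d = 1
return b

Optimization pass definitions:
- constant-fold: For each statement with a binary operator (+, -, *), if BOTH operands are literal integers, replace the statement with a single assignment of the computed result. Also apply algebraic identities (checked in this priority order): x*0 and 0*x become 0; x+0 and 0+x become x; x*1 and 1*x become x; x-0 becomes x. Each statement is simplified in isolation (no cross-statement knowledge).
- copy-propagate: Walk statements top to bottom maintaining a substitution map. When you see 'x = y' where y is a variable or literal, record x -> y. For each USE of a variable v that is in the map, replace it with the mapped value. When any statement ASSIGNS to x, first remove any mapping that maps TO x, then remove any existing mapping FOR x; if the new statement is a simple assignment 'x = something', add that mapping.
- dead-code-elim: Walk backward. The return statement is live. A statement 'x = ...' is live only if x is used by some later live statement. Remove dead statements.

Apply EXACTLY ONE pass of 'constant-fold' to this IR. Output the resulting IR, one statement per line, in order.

Answer: x = 7
b = x
t = b
a = 3
z = 0
y = z - b
d = 1
return b

Derivation:
Applying constant-fold statement-by-statement:
  [1] x = 7  (unchanged)
  [2] b = x  (unchanged)
  [3] t = b  (unchanged)
  [4] a = 3  (unchanged)
  [5] z = 9 * 0  -> z = 0
  [6] y = z - b  (unchanged)
  [7] d = 1  (unchanged)
  [8] return b  (unchanged)
Result (8 stmts):
  x = 7
  b = x
  t = b
  a = 3
  z = 0
  y = z - b
  d = 1
  return b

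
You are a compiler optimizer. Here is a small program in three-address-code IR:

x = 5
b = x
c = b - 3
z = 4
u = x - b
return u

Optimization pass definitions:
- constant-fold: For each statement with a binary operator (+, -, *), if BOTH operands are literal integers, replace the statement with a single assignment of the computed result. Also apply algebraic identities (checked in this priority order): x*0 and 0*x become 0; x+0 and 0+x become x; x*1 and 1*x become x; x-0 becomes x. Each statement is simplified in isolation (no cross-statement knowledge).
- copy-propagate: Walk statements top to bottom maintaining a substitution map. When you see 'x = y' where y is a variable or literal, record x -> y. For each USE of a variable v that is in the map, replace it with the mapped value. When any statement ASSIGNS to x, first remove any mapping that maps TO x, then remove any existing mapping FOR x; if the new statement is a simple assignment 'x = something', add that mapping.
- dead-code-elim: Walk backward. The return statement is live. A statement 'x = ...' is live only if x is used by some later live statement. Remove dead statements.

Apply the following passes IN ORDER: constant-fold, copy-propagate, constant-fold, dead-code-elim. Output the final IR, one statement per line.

Initial IR:
  x = 5
  b = x
  c = b - 3
  z = 4
  u = x - b
  return u
After constant-fold (6 stmts):
  x = 5
  b = x
  c = b - 3
  z = 4
  u = x - b
  return u
After copy-propagate (6 stmts):
  x = 5
  b = 5
  c = 5 - 3
  z = 4
  u = 5 - 5
  return u
After constant-fold (6 stmts):
  x = 5
  b = 5
  c = 2
  z = 4
  u = 0
  return u
After dead-code-elim (2 stmts):
  u = 0
  return u

Answer: u = 0
return u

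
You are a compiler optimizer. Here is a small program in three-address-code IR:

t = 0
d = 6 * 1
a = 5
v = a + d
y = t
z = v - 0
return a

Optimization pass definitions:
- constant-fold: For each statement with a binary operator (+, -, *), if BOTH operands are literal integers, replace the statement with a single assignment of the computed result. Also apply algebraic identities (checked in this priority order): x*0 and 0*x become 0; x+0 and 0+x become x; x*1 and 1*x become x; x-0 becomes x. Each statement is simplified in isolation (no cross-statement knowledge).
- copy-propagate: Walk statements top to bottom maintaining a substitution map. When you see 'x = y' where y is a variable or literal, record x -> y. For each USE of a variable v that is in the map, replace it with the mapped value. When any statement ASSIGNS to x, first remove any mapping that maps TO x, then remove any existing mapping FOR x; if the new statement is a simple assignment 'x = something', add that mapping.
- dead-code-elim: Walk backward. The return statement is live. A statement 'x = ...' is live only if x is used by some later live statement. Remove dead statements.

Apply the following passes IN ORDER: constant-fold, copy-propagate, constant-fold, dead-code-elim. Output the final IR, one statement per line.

Answer: return 5

Derivation:
Initial IR:
  t = 0
  d = 6 * 1
  a = 5
  v = a + d
  y = t
  z = v - 0
  return a
After constant-fold (7 stmts):
  t = 0
  d = 6
  a = 5
  v = a + d
  y = t
  z = v
  return a
After copy-propagate (7 stmts):
  t = 0
  d = 6
  a = 5
  v = 5 + 6
  y = 0
  z = v
  return 5
After constant-fold (7 stmts):
  t = 0
  d = 6
  a = 5
  v = 11
  y = 0
  z = v
  return 5
After dead-code-elim (1 stmts):
  return 5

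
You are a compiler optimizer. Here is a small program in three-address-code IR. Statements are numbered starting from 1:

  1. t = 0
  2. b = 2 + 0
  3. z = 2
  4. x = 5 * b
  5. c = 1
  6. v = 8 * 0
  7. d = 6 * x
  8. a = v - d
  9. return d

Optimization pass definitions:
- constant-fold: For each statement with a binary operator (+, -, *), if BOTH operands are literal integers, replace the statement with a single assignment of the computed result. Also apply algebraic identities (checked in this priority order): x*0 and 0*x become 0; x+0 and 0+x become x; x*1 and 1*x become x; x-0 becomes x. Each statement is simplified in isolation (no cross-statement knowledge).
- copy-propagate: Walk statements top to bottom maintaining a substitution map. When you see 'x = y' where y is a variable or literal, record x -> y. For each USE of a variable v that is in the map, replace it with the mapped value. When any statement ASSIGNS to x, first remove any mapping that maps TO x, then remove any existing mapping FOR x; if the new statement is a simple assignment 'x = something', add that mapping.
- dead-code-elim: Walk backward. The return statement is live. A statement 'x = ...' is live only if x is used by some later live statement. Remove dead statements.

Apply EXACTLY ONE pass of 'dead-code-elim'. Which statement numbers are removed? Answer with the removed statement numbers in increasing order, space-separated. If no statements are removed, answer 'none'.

Backward liveness scan:
Stmt 1 't = 0': DEAD (t not in live set [])
Stmt 2 'b = 2 + 0': KEEP (b is live); live-in = []
Stmt 3 'z = 2': DEAD (z not in live set ['b'])
Stmt 4 'x = 5 * b': KEEP (x is live); live-in = ['b']
Stmt 5 'c = 1': DEAD (c not in live set ['x'])
Stmt 6 'v = 8 * 0': DEAD (v not in live set ['x'])
Stmt 7 'd = 6 * x': KEEP (d is live); live-in = ['x']
Stmt 8 'a = v - d': DEAD (a not in live set ['d'])
Stmt 9 'return d': KEEP (return); live-in = ['d']
Removed statement numbers: [1, 3, 5, 6, 8]
Surviving IR:
  b = 2 + 0
  x = 5 * b
  d = 6 * x
  return d

Answer: 1 3 5 6 8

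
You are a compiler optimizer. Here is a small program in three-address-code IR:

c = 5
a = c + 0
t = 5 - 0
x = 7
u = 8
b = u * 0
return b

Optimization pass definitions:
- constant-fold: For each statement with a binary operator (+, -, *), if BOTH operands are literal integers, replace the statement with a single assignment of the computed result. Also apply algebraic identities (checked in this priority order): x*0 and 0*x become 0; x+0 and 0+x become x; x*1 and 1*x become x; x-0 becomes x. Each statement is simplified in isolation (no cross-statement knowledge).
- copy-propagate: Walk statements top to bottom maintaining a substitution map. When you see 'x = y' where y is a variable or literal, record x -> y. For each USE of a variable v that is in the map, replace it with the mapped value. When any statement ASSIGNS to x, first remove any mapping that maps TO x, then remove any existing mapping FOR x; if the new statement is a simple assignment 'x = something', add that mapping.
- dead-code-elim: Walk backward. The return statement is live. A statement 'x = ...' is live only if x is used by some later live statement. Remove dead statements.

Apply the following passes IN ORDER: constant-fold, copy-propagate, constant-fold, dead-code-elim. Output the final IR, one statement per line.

Answer: return 0

Derivation:
Initial IR:
  c = 5
  a = c + 0
  t = 5 - 0
  x = 7
  u = 8
  b = u * 0
  return b
After constant-fold (7 stmts):
  c = 5
  a = c
  t = 5
  x = 7
  u = 8
  b = 0
  return b
After copy-propagate (7 stmts):
  c = 5
  a = 5
  t = 5
  x = 7
  u = 8
  b = 0
  return 0
After constant-fold (7 stmts):
  c = 5
  a = 5
  t = 5
  x = 7
  u = 8
  b = 0
  return 0
After dead-code-elim (1 stmts):
  return 0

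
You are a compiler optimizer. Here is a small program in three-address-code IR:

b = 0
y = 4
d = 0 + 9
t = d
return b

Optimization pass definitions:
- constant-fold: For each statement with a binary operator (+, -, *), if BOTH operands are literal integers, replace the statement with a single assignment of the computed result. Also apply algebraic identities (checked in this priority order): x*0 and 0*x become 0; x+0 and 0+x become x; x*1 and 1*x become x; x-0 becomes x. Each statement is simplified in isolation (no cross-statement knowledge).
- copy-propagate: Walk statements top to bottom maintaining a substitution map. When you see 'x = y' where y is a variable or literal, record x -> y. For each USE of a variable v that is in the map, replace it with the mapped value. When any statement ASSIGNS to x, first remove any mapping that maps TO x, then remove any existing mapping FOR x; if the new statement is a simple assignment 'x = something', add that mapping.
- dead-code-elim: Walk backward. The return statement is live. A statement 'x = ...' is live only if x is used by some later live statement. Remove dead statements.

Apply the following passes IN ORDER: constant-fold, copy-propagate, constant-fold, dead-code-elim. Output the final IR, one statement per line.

Initial IR:
  b = 0
  y = 4
  d = 0 + 9
  t = d
  return b
After constant-fold (5 stmts):
  b = 0
  y = 4
  d = 9
  t = d
  return b
After copy-propagate (5 stmts):
  b = 0
  y = 4
  d = 9
  t = 9
  return 0
After constant-fold (5 stmts):
  b = 0
  y = 4
  d = 9
  t = 9
  return 0
After dead-code-elim (1 stmts):
  return 0

Answer: return 0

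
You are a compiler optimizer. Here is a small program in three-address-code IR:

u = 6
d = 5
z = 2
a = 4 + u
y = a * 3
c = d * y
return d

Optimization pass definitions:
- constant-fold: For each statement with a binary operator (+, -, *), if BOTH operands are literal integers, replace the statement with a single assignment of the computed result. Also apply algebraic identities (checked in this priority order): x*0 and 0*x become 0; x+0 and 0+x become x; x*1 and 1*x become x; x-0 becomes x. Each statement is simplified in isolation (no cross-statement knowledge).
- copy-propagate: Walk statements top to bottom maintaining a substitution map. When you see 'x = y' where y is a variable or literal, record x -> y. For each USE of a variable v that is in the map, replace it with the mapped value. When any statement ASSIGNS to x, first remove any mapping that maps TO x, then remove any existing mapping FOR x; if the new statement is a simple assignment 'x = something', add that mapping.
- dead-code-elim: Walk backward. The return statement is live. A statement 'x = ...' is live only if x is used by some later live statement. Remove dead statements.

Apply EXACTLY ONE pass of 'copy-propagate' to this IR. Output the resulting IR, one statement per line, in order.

Answer: u = 6
d = 5
z = 2
a = 4 + 6
y = a * 3
c = 5 * y
return 5

Derivation:
Applying copy-propagate statement-by-statement:
  [1] u = 6  (unchanged)
  [2] d = 5  (unchanged)
  [3] z = 2  (unchanged)
  [4] a = 4 + u  -> a = 4 + 6
  [5] y = a * 3  (unchanged)
  [6] c = d * y  -> c = 5 * y
  [7] return d  -> return 5
Result (7 stmts):
  u = 6
  d = 5
  z = 2
  a = 4 + 6
  y = a * 3
  c = 5 * y
  return 5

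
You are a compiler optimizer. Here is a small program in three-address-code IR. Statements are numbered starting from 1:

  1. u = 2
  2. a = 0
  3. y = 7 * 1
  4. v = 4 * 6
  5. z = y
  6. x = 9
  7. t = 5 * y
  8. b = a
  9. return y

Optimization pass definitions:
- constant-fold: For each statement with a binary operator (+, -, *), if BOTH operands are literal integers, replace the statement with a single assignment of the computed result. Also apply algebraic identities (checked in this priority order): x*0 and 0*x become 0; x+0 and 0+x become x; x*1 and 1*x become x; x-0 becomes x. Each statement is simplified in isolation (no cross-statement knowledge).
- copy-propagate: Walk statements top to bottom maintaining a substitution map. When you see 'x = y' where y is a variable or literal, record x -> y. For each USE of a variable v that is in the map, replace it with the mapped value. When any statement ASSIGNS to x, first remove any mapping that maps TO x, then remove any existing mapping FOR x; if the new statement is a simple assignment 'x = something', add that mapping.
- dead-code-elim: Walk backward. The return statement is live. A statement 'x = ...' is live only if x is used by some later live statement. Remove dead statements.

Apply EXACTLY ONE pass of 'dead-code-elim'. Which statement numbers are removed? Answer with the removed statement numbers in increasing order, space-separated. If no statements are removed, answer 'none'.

Backward liveness scan:
Stmt 1 'u = 2': DEAD (u not in live set [])
Stmt 2 'a = 0': DEAD (a not in live set [])
Stmt 3 'y = 7 * 1': KEEP (y is live); live-in = []
Stmt 4 'v = 4 * 6': DEAD (v not in live set ['y'])
Stmt 5 'z = y': DEAD (z not in live set ['y'])
Stmt 6 'x = 9': DEAD (x not in live set ['y'])
Stmt 7 't = 5 * y': DEAD (t not in live set ['y'])
Stmt 8 'b = a': DEAD (b not in live set ['y'])
Stmt 9 'return y': KEEP (return); live-in = ['y']
Removed statement numbers: [1, 2, 4, 5, 6, 7, 8]
Surviving IR:
  y = 7 * 1
  return y

Answer: 1 2 4 5 6 7 8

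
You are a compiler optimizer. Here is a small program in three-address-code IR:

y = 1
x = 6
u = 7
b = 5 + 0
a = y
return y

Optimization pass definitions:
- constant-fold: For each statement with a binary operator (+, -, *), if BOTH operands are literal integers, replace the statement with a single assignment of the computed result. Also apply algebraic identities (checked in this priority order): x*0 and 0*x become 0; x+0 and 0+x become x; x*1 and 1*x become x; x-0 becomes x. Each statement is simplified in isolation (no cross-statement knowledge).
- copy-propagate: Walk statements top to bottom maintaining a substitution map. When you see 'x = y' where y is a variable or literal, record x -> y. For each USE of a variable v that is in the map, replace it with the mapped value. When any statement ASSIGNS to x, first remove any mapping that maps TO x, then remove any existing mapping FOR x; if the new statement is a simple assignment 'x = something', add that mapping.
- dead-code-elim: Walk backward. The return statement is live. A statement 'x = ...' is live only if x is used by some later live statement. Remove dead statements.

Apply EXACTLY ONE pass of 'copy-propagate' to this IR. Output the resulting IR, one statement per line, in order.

Answer: y = 1
x = 6
u = 7
b = 5 + 0
a = 1
return 1

Derivation:
Applying copy-propagate statement-by-statement:
  [1] y = 1  (unchanged)
  [2] x = 6  (unchanged)
  [3] u = 7  (unchanged)
  [4] b = 5 + 0  (unchanged)
  [5] a = y  -> a = 1
  [6] return y  -> return 1
Result (6 stmts):
  y = 1
  x = 6
  u = 7
  b = 5 + 0
  a = 1
  return 1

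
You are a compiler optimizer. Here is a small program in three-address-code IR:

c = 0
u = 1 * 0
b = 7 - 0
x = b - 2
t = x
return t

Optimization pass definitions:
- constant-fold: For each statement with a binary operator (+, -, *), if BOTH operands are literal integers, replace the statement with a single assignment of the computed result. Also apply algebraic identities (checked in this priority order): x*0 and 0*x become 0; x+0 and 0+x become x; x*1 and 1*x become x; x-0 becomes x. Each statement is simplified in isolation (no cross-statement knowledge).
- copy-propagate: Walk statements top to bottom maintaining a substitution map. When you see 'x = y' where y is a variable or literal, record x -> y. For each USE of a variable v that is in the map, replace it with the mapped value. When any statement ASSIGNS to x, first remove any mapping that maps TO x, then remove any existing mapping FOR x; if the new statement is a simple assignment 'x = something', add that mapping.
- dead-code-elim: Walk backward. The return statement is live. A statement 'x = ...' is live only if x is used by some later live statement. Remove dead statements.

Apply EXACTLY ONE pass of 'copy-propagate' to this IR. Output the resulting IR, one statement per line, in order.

Applying copy-propagate statement-by-statement:
  [1] c = 0  (unchanged)
  [2] u = 1 * 0  (unchanged)
  [3] b = 7 - 0  (unchanged)
  [4] x = b - 2  (unchanged)
  [5] t = x  (unchanged)
  [6] return t  -> return x
Result (6 stmts):
  c = 0
  u = 1 * 0
  b = 7 - 0
  x = b - 2
  t = x
  return x

Answer: c = 0
u = 1 * 0
b = 7 - 0
x = b - 2
t = x
return x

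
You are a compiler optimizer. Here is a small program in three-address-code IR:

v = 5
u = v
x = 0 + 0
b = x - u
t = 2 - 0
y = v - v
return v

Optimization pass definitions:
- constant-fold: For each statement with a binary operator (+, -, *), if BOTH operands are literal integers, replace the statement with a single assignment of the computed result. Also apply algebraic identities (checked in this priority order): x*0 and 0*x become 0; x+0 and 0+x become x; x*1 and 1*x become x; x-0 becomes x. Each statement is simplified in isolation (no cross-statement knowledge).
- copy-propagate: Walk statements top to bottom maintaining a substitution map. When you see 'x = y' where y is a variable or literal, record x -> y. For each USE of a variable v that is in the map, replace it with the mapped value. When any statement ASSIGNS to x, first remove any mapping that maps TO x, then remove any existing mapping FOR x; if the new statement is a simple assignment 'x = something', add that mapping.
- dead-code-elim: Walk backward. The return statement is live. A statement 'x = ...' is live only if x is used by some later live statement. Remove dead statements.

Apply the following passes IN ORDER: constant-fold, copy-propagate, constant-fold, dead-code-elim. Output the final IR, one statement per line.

Answer: return 5

Derivation:
Initial IR:
  v = 5
  u = v
  x = 0 + 0
  b = x - u
  t = 2 - 0
  y = v - v
  return v
After constant-fold (7 stmts):
  v = 5
  u = v
  x = 0
  b = x - u
  t = 2
  y = v - v
  return v
After copy-propagate (7 stmts):
  v = 5
  u = 5
  x = 0
  b = 0 - 5
  t = 2
  y = 5 - 5
  return 5
After constant-fold (7 stmts):
  v = 5
  u = 5
  x = 0
  b = -5
  t = 2
  y = 0
  return 5
After dead-code-elim (1 stmts):
  return 5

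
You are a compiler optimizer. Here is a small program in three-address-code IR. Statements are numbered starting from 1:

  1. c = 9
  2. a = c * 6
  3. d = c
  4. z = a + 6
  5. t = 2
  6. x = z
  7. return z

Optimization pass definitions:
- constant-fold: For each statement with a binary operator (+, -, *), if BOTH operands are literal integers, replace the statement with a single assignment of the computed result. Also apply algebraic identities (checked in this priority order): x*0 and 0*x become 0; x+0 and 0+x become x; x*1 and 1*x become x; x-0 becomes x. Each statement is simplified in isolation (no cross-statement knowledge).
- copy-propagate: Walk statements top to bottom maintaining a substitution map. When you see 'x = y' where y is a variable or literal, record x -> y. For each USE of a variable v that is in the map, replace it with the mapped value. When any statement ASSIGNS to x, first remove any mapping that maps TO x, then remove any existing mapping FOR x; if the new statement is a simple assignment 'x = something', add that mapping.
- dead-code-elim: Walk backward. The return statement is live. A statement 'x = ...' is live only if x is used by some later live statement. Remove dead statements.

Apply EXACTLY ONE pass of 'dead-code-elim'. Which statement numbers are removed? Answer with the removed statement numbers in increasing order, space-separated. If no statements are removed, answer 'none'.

Backward liveness scan:
Stmt 1 'c = 9': KEEP (c is live); live-in = []
Stmt 2 'a = c * 6': KEEP (a is live); live-in = ['c']
Stmt 3 'd = c': DEAD (d not in live set ['a'])
Stmt 4 'z = a + 6': KEEP (z is live); live-in = ['a']
Stmt 5 't = 2': DEAD (t not in live set ['z'])
Stmt 6 'x = z': DEAD (x not in live set ['z'])
Stmt 7 'return z': KEEP (return); live-in = ['z']
Removed statement numbers: [3, 5, 6]
Surviving IR:
  c = 9
  a = c * 6
  z = a + 6
  return z

Answer: 3 5 6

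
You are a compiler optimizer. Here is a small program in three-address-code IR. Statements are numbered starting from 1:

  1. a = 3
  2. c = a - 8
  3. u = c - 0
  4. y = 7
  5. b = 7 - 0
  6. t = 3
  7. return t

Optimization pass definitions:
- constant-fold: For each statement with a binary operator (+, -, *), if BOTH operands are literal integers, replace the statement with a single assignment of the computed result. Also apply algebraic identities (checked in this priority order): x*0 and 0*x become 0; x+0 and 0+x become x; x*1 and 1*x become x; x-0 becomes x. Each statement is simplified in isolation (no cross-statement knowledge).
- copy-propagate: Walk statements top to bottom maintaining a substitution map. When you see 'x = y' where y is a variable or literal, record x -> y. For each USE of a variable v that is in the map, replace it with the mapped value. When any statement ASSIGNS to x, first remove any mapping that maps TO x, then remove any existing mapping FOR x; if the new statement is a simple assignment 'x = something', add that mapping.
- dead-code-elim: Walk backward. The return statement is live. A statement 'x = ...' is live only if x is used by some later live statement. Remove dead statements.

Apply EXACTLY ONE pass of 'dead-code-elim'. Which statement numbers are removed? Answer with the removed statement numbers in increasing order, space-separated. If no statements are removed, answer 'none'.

Answer: 1 2 3 4 5

Derivation:
Backward liveness scan:
Stmt 1 'a = 3': DEAD (a not in live set [])
Stmt 2 'c = a - 8': DEAD (c not in live set [])
Stmt 3 'u = c - 0': DEAD (u not in live set [])
Stmt 4 'y = 7': DEAD (y not in live set [])
Stmt 5 'b = 7 - 0': DEAD (b not in live set [])
Stmt 6 't = 3': KEEP (t is live); live-in = []
Stmt 7 'return t': KEEP (return); live-in = ['t']
Removed statement numbers: [1, 2, 3, 4, 5]
Surviving IR:
  t = 3
  return t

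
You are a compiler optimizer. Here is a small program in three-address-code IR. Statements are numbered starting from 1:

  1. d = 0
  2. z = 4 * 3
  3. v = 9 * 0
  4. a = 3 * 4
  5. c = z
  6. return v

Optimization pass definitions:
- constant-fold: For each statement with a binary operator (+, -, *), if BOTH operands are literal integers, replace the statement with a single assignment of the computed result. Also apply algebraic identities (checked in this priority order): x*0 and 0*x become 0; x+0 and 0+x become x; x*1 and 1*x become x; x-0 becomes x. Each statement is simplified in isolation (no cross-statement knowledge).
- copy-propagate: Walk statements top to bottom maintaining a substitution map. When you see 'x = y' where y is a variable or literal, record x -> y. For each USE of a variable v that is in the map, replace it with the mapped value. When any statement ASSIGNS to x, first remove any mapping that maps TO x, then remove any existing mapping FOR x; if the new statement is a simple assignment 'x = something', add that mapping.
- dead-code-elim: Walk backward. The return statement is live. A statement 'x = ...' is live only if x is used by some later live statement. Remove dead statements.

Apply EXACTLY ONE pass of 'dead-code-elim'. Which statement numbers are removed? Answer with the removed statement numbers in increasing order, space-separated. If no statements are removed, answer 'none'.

Answer: 1 2 4 5

Derivation:
Backward liveness scan:
Stmt 1 'd = 0': DEAD (d not in live set [])
Stmt 2 'z = 4 * 3': DEAD (z not in live set [])
Stmt 3 'v = 9 * 0': KEEP (v is live); live-in = []
Stmt 4 'a = 3 * 4': DEAD (a not in live set ['v'])
Stmt 5 'c = z': DEAD (c not in live set ['v'])
Stmt 6 'return v': KEEP (return); live-in = ['v']
Removed statement numbers: [1, 2, 4, 5]
Surviving IR:
  v = 9 * 0
  return v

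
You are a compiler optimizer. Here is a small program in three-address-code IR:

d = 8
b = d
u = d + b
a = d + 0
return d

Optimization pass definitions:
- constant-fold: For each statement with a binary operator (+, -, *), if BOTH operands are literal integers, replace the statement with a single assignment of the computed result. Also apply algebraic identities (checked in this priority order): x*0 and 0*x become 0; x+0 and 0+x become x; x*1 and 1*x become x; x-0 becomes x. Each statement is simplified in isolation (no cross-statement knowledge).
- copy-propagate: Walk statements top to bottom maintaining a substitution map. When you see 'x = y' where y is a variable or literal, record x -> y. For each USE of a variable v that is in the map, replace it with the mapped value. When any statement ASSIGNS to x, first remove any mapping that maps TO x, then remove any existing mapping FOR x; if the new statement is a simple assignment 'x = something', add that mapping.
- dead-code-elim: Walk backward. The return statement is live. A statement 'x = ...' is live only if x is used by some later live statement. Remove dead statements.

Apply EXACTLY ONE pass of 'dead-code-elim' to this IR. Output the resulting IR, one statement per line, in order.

Answer: d = 8
return d

Derivation:
Applying dead-code-elim statement-by-statement:
  [5] return d  -> KEEP (return); live=['d']
  [4] a = d + 0  -> DEAD (a not live)
  [3] u = d + b  -> DEAD (u not live)
  [2] b = d  -> DEAD (b not live)
  [1] d = 8  -> KEEP; live=[]
Result (2 stmts):
  d = 8
  return d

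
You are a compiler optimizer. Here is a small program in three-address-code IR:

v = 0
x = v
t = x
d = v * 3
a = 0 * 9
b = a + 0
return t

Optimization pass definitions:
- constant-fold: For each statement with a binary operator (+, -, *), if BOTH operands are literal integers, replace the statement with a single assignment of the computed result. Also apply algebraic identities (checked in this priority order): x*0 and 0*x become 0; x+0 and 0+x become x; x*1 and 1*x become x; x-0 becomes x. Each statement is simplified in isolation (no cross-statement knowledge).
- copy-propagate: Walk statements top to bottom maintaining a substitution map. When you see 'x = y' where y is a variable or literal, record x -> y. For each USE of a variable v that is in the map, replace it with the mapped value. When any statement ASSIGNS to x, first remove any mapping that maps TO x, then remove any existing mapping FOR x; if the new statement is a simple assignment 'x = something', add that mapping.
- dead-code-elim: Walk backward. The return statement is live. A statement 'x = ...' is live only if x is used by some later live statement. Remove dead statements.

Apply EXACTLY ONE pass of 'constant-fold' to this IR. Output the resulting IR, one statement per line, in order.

Answer: v = 0
x = v
t = x
d = v * 3
a = 0
b = a
return t

Derivation:
Applying constant-fold statement-by-statement:
  [1] v = 0  (unchanged)
  [2] x = v  (unchanged)
  [3] t = x  (unchanged)
  [4] d = v * 3  (unchanged)
  [5] a = 0 * 9  -> a = 0
  [6] b = a + 0  -> b = a
  [7] return t  (unchanged)
Result (7 stmts):
  v = 0
  x = v
  t = x
  d = v * 3
  a = 0
  b = a
  return t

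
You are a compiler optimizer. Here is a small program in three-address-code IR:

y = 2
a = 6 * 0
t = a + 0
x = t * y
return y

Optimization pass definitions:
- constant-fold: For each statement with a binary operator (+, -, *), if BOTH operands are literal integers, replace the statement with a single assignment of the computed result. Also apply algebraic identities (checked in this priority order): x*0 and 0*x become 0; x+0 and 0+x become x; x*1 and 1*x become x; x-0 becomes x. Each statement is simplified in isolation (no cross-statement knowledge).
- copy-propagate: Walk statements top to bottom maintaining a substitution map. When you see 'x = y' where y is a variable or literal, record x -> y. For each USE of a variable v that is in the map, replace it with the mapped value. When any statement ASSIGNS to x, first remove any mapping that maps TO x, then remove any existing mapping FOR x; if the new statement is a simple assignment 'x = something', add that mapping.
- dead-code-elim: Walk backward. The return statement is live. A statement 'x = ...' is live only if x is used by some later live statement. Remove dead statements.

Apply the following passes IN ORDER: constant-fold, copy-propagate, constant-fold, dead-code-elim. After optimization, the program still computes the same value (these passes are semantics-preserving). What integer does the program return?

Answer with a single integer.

Answer: 2

Derivation:
Initial IR:
  y = 2
  a = 6 * 0
  t = a + 0
  x = t * y
  return y
After constant-fold (5 stmts):
  y = 2
  a = 0
  t = a
  x = t * y
  return y
After copy-propagate (5 stmts):
  y = 2
  a = 0
  t = 0
  x = 0 * 2
  return 2
After constant-fold (5 stmts):
  y = 2
  a = 0
  t = 0
  x = 0
  return 2
After dead-code-elim (1 stmts):
  return 2
Evaluate:
  y = 2  =>  y = 2
  a = 6 * 0  =>  a = 0
  t = a + 0  =>  t = 0
  x = t * y  =>  x = 0
  return y = 2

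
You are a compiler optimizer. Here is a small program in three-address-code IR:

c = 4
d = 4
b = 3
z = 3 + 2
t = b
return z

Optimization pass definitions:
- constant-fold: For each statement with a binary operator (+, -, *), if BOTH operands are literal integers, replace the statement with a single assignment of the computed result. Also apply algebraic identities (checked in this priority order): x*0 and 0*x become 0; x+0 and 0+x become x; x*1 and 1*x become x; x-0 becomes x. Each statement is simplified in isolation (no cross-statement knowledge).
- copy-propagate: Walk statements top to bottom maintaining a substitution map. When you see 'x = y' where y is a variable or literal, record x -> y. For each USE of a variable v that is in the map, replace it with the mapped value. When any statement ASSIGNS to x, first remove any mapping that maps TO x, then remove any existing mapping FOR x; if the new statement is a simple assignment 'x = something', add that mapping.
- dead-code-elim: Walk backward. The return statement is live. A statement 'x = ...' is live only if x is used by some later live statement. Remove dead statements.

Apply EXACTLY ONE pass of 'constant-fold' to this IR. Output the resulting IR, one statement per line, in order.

Applying constant-fold statement-by-statement:
  [1] c = 4  (unchanged)
  [2] d = 4  (unchanged)
  [3] b = 3  (unchanged)
  [4] z = 3 + 2  -> z = 5
  [5] t = b  (unchanged)
  [6] return z  (unchanged)
Result (6 stmts):
  c = 4
  d = 4
  b = 3
  z = 5
  t = b
  return z

Answer: c = 4
d = 4
b = 3
z = 5
t = b
return z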